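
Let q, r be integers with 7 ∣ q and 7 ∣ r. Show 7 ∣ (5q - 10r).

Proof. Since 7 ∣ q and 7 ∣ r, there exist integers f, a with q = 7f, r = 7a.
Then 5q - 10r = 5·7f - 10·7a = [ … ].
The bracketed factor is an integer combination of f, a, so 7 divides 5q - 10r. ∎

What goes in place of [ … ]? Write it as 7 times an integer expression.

7(-10a + 5f)

Each term has a factor of 7: 5·7f - 10·7a = 7·(-10a + 5f).
Since -10a + 5f is an integer, 7 ∣ (5q - 10r).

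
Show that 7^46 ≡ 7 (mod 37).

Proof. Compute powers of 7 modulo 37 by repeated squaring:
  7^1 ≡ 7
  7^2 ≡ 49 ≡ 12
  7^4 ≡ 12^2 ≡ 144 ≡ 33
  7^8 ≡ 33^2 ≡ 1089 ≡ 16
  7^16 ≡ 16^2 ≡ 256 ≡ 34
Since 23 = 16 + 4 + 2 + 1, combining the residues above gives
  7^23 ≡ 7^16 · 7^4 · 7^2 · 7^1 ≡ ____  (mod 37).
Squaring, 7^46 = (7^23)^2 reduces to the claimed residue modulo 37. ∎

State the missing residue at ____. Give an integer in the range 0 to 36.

7^16 · 7^4 · 7^2 · 7^1 ≡ 34 · 33 · 12 · 7 = 94248.
94248 mod 37 = 9, so 7^23 ≡ 9 (mod 37).

9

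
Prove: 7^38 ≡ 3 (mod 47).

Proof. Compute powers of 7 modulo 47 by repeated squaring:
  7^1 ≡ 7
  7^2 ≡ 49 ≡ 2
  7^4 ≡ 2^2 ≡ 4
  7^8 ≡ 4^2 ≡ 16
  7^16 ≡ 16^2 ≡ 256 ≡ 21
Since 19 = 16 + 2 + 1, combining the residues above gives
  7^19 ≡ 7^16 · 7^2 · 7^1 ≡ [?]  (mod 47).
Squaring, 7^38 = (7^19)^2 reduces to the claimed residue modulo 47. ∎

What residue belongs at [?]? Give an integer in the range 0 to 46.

7^16 · 7^2 · 7^1 ≡ 21 · 2 · 7 = 294.
294 mod 47 = 12, so 7^19 ≡ 12 (mod 47).

12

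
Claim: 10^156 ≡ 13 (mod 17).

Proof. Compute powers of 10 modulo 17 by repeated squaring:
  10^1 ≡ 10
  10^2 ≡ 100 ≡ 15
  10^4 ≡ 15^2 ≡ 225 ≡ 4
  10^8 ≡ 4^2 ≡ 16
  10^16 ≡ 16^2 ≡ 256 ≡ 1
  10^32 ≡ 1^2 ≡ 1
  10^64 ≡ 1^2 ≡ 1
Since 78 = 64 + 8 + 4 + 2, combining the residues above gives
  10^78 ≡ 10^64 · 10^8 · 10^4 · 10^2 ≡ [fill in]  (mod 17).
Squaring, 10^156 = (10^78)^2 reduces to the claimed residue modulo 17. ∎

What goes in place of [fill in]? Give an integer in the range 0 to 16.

Multiply the listed residues: 1 · 16 · 4 · 15 = 16 → 64 → 960.
Reducing modulo 17: 960 = 56·17 + 8, so 10^78 ≡ 8.

8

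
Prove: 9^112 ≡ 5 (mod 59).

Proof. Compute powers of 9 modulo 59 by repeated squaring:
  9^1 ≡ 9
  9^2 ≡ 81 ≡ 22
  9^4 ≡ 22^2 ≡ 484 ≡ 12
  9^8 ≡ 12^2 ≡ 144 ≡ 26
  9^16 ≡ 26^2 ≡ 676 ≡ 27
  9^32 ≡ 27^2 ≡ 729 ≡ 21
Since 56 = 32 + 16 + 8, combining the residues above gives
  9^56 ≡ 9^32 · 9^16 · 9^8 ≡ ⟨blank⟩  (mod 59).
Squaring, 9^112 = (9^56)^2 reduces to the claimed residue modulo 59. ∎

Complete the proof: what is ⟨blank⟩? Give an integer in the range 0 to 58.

51

Multiply the listed residues: 21 · 27 · 26 = 567 → 14742.
Reducing modulo 59: 14742 = 249·59 + 51, so 9^56 ≡ 51.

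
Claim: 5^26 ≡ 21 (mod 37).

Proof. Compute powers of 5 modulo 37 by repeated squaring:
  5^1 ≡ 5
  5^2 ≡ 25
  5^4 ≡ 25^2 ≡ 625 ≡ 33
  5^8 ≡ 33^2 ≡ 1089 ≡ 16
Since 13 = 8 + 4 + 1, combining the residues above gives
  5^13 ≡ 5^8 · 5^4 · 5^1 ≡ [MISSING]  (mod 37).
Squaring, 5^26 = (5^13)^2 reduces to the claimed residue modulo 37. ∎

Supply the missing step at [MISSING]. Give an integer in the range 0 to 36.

5^8 · 5^4 · 5^1 ≡ 16 · 33 · 5 = 2640.
2640 mod 37 = 13, so 5^13 ≡ 13 (mod 37).

13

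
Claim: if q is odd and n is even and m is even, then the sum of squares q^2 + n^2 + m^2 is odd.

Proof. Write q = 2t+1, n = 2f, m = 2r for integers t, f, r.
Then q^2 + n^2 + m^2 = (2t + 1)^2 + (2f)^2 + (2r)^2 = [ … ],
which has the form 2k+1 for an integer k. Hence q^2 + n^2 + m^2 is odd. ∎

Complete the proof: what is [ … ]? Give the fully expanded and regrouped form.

2(2f^2 + 2r^2 + 2t^2 + 2t) + 1

(2t + 1)^2 + (2f)^2 + (2r)^2 = 4f^2 + 4r^2 + 4t^2 + 4t + 1
= 2(2f^2 + 2r^2 + 2t^2 + 2t) + 1.
Since 2f^2 + 2r^2 + 2t^2 + 2t is an integer, the sum of squares is of the form 2k+1 for an integer k.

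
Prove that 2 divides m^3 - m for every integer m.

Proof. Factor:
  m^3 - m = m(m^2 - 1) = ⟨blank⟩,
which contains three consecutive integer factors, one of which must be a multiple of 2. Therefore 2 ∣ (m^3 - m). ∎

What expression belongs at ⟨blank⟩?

m(m^2 - 1) = m(m - 1)(m + 1) = (m - 1)m(m + 1).
These three factors are consecutive integers, so their product is divisible by 2.

(m - 1)m(m + 1)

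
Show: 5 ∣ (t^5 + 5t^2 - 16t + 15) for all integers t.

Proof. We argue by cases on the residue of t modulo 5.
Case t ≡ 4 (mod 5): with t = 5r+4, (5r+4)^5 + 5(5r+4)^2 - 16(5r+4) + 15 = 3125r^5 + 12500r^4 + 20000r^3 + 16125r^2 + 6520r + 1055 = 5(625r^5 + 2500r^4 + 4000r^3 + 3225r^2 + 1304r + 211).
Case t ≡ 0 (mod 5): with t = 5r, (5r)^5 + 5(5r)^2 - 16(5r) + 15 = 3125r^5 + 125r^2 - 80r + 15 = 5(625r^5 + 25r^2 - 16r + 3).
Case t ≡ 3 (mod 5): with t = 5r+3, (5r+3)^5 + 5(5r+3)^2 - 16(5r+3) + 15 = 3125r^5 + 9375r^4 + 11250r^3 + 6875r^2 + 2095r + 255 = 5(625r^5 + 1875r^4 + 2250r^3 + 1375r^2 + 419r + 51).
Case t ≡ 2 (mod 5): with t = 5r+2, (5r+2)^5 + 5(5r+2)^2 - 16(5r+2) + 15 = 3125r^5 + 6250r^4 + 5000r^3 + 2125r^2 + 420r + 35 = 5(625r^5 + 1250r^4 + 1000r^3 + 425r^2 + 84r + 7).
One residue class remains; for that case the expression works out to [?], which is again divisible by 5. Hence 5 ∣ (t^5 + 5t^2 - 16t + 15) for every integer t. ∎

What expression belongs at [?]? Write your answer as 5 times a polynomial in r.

Only t ≡ 1 (mod 5) is unaccounted for. Put t = 5r+1:
(5r+1)^5 + 5(5r+1)^2 - 16(5r+1) + 15 expands to 3125r^5 + 3125r^4 + 1250r^3 + 375r^2 - 5r + 5,
and factoring out 5 leaves 5(625r^5 + 625r^4 + 250r^3 + 75r^2 - r + 1).

5(625r^5 + 625r^4 + 250r^3 + 75r^2 - r + 1)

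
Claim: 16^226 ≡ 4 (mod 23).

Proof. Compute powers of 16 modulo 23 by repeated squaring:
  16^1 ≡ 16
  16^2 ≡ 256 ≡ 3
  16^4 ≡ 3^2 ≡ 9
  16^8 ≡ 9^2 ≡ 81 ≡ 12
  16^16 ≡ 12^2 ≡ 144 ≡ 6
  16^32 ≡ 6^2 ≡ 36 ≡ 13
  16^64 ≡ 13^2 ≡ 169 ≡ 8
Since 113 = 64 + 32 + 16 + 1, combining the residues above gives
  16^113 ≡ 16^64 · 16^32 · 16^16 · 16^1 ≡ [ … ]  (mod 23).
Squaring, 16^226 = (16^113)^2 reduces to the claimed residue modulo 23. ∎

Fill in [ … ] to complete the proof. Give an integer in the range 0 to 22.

16^64 · 16^32 · 16^16 · 16^1 ≡ 8 · 13 · 6 · 16 = 9984.
9984 mod 23 = 2, so 16^113 ≡ 2 (mod 23).

2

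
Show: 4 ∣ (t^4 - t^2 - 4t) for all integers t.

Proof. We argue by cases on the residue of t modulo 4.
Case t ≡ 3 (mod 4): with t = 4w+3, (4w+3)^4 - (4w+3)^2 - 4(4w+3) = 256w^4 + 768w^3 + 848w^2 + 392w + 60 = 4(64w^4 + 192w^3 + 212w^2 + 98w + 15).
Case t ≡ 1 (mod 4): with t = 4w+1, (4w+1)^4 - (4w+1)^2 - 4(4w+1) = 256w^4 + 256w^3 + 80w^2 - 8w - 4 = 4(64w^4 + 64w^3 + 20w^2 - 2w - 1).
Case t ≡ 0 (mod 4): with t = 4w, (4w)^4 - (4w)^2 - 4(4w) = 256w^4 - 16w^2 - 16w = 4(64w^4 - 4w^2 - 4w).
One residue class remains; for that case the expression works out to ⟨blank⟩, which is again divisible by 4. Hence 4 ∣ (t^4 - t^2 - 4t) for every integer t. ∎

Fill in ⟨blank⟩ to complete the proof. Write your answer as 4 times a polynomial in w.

Only t ≡ 2 (mod 4) is unaccounted for. Put t = 4w+2:
(4w+2)^4 - (4w+2)^2 - 4(4w+2) expands to 256w^4 + 512w^3 + 368w^2 + 96w + 4,
and factoring out 4 leaves 4(64w^4 + 128w^3 + 92w^2 + 24w + 1).

4(64w^4 + 128w^3 + 92w^2 + 24w + 1)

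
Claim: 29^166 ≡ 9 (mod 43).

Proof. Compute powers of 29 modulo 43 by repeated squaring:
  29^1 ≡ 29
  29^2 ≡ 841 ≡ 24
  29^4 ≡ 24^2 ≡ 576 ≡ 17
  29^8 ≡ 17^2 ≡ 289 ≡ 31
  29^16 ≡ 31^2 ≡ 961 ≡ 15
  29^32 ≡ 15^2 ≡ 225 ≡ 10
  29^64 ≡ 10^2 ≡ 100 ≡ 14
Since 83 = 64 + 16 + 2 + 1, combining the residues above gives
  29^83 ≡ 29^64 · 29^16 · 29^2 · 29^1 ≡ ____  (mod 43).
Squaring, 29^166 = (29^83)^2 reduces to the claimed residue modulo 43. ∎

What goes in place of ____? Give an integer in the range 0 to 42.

29^64 · 29^16 · 29^2 · 29^1 ≡ 14 · 15 · 24 · 29 = 146160.
146160 mod 43 = 3, so 29^83 ≡ 3 (mod 43).

3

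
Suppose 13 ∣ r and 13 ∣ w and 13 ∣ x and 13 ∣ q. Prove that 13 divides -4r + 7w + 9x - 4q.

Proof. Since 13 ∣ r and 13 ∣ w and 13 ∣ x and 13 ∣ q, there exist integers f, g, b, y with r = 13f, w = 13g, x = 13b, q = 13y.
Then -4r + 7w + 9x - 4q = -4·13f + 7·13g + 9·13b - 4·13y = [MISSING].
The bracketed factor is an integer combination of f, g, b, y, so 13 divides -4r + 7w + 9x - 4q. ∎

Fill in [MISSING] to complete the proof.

Pull the common 13 out of every term: -4·13f + 7·13g + 9·13b - 4·13y = 13(9b - 4f + 7g - 4y).
9b - 4f + 7g - 4y is an integer, which exhibits the divisibility.

13(9b - 4f + 7g - 4y)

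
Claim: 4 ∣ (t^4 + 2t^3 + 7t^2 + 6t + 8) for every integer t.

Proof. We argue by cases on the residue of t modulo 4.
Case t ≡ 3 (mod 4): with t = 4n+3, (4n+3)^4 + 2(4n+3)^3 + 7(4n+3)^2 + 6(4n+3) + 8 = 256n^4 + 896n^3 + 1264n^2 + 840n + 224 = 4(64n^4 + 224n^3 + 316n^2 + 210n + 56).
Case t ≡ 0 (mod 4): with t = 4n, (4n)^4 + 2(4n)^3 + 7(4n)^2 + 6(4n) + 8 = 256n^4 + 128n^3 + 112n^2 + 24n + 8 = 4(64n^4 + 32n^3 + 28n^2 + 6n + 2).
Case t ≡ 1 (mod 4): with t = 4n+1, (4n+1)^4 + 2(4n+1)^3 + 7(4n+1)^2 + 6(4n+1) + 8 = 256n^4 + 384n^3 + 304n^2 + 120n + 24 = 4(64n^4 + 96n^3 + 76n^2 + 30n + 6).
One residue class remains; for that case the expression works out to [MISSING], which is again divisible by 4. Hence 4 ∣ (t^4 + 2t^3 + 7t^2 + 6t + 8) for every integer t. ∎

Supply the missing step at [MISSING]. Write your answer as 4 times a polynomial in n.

Only t ≡ 2 (mod 4) is unaccounted for. Put t = 4n+2:
(4n+2)^4 + 2(4n+2)^3 + 7(4n+2)^2 + 6(4n+2) + 8 expands to 256n^4 + 640n^3 + 688n^2 + 360n + 80,
and factoring out 4 leaves 4(64n^4 + 160n^3 + 172n^2 + 90n + 20).

4(64n^4 + 160n^3 + 172n^2 + 90n + 20)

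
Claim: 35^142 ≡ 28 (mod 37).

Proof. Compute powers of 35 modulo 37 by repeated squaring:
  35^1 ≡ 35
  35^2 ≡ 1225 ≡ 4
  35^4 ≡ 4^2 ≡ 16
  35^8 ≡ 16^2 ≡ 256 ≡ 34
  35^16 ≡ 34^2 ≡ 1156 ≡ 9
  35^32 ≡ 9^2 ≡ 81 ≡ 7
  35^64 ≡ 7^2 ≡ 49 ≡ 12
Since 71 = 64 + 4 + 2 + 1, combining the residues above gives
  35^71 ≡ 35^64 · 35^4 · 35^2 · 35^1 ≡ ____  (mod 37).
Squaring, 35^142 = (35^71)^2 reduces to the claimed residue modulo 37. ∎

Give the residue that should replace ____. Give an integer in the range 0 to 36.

Multiply the listed residues: 12 · 16 · 4 · 35 = 192 → 768 → 26880.
Reducing modulo 37: 26880 = 726·37 + 18, so 35^71 ≡ 18.

18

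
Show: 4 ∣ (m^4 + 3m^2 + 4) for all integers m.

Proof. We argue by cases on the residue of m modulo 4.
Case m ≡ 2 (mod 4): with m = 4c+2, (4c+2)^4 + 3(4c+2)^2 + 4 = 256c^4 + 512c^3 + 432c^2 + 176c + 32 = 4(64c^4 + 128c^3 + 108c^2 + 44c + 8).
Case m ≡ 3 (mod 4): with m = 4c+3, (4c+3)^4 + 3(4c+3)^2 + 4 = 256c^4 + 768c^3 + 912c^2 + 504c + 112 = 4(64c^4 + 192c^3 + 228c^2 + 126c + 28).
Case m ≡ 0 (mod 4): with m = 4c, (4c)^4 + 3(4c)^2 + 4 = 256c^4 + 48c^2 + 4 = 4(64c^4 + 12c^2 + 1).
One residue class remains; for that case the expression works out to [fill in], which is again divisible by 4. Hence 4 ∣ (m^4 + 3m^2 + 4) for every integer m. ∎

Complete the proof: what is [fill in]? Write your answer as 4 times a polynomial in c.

4(64c^4 + 64c^3 + 36c^2 + 10c + 2)

The residues treated are {2, 3, 0}, so the missing case is m ≡ 1 (mod 4); write m = 4c+1.
Then (4c+1)^4 + 3(4c+1)^2 + 4 = 256c^4 + 256c^3 + 144c^2 + 40c + 8 = 4(64c^4 + 64c^3 + 36c^2 + 10c + 2).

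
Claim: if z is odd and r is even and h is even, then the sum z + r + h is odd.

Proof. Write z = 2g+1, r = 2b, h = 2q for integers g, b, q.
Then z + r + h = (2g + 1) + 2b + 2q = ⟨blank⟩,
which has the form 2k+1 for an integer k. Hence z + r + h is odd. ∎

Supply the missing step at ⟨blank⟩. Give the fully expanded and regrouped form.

Expanding: (2g + 1) + 2b + 2q = 2b + 2g + 2q + 1.
Every term except the constant is even, so this is 2(b + g + q) + 1,
and b + g + q ∈ ℤ gives the required form.

2(b + g + q) + 1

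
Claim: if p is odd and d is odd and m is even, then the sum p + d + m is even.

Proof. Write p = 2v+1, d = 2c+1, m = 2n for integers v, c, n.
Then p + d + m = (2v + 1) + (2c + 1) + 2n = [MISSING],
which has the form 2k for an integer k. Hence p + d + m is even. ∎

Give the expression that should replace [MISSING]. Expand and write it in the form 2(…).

2(c + n + v + 1)

(2v + 1) + (2c + 1) + 2n = 2c + 2n + 2v + 2
= 2(c + n + v + 1).
Since c + n + v + 1 is an integer, the sum is of the form 2k for an integer k.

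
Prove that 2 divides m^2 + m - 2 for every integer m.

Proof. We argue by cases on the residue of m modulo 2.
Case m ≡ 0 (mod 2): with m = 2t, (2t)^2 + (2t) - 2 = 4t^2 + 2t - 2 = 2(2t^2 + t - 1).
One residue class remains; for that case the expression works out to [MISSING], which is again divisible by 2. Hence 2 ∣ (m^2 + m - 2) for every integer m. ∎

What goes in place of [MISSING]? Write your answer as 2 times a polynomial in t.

2(2t^2 + 3t)

The residues treated are {0}, so the missing case is m ≡ 1 (mod 2); write m = 2t+1.
Then (2t+1)^2 + (2t+1) - 2 = 4t^2 + 6t = 2(2t^2 + 3t).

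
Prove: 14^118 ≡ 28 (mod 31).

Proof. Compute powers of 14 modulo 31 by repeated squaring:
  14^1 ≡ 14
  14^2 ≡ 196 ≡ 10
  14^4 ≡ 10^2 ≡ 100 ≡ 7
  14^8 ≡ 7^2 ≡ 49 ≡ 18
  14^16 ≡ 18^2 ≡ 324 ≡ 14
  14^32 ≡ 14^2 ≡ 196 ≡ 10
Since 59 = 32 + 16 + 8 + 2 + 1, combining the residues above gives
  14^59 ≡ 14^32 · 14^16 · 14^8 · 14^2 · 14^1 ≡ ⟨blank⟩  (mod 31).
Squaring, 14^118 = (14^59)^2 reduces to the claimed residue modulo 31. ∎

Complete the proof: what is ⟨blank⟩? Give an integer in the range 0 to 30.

Multiply the listed residues: 10 · 14 · 18 · 10 · 14 = 140 → 2520 → 25200 → 352800.
Reducing modulo 31: 352800 = 11380·31 + 20, so 14^59 ≡ 20.

20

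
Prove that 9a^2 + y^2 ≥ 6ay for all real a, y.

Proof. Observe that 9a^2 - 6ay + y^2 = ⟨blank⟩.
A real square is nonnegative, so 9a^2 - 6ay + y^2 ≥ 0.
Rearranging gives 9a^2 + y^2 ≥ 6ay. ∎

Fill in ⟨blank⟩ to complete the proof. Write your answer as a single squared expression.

(3a - y)^2

The leading and trailing coefficients are 3^2 and 1^2, and 6 = 2·3·1, so the trinomial is (3a - y)^2.
Hence 9a^2 - 6ay + y^2 ≥ 0.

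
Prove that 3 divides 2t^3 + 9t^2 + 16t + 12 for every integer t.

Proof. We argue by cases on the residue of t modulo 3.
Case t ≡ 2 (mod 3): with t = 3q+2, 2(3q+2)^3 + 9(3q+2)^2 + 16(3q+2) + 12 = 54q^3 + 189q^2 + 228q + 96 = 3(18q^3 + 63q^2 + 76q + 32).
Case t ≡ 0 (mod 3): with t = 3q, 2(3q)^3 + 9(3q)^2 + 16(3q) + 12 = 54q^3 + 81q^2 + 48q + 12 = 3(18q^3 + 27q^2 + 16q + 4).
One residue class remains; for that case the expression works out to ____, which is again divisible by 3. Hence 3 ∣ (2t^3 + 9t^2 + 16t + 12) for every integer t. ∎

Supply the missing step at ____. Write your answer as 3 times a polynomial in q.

3(18q^3 + 45q^2 + 40q + 13)

Only t ≡ 1 (mod 3) is unaccounted for. Put t = 3q+1:
2(3q+1)^3 + 9(3q+1)^2 + 16(3q+1) + 12 expands to 54q^3 + 135q^2 + 120q + 39,
and factoring out 3 leaves 3(18q^3 + 45q^2 + 40q + 13).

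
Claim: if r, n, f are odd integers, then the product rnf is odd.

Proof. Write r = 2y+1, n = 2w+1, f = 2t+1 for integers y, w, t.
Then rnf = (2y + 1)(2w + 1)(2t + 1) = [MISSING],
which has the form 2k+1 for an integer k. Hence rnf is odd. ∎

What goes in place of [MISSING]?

2(4twy + 2tw + 2ty + t + 2wy + w + y) + 1

(2y + 1)(2w + 1)(2t + 1) = 8twy + 4tw + 4ty + 2t + 4wy + 2w + 2y + 1
= 2(4twy + 2tw + 2ty + t + 2wy + w + y) + 1.
Since 4twy + 2tw + 2ty + t + 2wy + w + y is an integer, the product is of the form 2k+1 for an integer k.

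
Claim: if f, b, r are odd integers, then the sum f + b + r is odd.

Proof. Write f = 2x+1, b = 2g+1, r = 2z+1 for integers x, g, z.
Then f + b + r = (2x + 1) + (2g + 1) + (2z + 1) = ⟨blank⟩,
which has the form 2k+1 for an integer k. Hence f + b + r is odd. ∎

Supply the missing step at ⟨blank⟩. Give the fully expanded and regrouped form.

(2x + 1) + (2g + 1) + (2z + 1) = 2g + 2x + 2z + 3
= 2(g + x + z + 1) + 1.
Since g + x + z + 1 is an integer, the sum is of the form 2k+1 for an integer k.

2(g + x + z + 1) + 1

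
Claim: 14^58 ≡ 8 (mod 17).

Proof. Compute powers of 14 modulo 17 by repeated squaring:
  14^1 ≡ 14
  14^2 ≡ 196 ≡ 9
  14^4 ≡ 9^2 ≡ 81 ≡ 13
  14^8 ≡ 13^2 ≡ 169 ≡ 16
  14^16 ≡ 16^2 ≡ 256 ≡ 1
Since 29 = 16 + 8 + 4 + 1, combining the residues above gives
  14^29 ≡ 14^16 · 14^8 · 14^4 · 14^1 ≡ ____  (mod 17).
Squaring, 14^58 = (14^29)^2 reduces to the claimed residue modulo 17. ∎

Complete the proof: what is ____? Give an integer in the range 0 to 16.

14^16 · 14^8 · 14^4 · 14^1 ≡ 1 · 16 · 13 · 14 = 2912.
2912 mod 17 = 5, so 14^29 ≡ 5 (mod 17).

5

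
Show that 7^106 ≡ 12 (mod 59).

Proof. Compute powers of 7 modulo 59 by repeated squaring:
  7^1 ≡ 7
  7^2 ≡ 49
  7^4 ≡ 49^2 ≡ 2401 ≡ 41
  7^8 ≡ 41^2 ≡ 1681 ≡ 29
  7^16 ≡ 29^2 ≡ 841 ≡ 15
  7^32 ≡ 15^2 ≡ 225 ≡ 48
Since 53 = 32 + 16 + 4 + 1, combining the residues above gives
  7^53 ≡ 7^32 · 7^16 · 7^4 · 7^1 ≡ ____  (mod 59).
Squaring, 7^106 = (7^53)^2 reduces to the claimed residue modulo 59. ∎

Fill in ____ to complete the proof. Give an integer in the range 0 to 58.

Multiply the listed residues: 48 · 15 · 41 · 7 = 720 → 29520 → 206640.
Reducing modulo 59: 206640 = 3502·59 + 22, so 7^53 ≡ 22.

22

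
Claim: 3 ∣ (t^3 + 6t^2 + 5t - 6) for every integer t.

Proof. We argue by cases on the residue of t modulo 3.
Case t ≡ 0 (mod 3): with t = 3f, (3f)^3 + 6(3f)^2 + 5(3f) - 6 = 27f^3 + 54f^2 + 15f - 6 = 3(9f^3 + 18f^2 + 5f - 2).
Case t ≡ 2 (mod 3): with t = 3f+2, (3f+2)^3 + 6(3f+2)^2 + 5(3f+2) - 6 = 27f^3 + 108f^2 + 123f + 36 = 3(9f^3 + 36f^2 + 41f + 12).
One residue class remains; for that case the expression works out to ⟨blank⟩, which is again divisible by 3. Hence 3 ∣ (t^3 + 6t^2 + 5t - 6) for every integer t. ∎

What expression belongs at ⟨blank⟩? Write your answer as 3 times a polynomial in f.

3(9f^3 + 27f^2 + 20f + 2)

The residues treated are {0, 2}, so the missing case is t ≡ 1 (mod 3); write t = 3f+1.
Then (3f+1)^3 + 6(3f+1)^2 + 5(3f+1) - 6 = 27f^3 + 81f^2 + 60f + 6 = 3(9f^3 + 27f^2 + 20f + 2).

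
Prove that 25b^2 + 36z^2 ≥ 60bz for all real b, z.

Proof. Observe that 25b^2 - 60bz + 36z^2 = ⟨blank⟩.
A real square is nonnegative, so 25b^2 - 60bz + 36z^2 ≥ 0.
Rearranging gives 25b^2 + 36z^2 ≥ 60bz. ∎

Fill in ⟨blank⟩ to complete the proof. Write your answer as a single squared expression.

(5b - 6z)^2

25b^2 - 60bz + 36z^2 is a perfect-square trinomial: the outer terms are (5b)^2 and (6z)^2, and the cross term is -2·5b·6z.
So 25b^2 - 60bz + 36z^2 = (5b - 6z)^2 ≥ 0.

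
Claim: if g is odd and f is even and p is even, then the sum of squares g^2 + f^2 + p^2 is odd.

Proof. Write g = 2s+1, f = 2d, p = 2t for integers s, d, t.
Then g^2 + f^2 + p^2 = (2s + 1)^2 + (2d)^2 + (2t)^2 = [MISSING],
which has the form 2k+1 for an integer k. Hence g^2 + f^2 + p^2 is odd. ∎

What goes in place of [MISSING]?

Expanding: (2s + 1)^2 + (2d)^2 + (2t)^2 = 4d^2 + 4s^2 + 4s + 4t^2 + 1.
Every term except the constant is even, so this is 2(2d^2 + 2s^2 + 2s + 2t^2) + 1,
and 2d^2 + 2s^2 + 2s + 2t^2 ∈ ℤ gives the required form.

2(2d^2 + 2s^2 + 2s + 2t^2) + 1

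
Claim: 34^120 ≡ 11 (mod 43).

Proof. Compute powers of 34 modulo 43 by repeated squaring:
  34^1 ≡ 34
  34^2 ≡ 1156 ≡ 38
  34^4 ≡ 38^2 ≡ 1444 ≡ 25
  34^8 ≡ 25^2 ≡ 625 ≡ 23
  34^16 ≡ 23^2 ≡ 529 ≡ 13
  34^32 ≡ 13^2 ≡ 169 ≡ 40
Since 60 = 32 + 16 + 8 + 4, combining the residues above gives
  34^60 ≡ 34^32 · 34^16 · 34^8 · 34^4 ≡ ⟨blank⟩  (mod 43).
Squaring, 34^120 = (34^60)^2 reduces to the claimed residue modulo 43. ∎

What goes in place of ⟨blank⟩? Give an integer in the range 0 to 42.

Multiply the listed residues: 40 · 13 · 23 · 25 = 520 → 11960 → 299000.
Reducing modulo 43: 299000 = 6953·43 + 21, so 34^60 ≡ 21.

21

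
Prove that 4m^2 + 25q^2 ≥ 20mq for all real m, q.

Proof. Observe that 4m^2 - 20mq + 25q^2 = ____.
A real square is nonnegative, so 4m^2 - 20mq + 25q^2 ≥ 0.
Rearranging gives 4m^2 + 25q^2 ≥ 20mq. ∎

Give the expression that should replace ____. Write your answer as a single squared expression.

(2m - 5q)^2

The leading and trailing coefficients are 2^2 and 5^2, and 20 = 2·2·5, so the trinomial is (2m - 5q)^2.
Hence 4m^2 - 20mq + 25q^2 ≥ 0.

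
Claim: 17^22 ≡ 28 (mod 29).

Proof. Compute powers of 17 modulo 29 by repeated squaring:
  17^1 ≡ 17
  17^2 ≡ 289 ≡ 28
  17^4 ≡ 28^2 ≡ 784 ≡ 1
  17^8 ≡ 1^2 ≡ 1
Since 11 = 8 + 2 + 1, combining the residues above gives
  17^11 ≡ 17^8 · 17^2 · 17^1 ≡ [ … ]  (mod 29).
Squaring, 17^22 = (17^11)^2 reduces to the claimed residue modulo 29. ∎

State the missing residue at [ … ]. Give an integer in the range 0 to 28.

Multiply the listed residues: 1 · 28 · 17 = 28 → 476.
Reducing modulo 29: 476 = 16·29 + 12, so 17^11 ≡ 12.

12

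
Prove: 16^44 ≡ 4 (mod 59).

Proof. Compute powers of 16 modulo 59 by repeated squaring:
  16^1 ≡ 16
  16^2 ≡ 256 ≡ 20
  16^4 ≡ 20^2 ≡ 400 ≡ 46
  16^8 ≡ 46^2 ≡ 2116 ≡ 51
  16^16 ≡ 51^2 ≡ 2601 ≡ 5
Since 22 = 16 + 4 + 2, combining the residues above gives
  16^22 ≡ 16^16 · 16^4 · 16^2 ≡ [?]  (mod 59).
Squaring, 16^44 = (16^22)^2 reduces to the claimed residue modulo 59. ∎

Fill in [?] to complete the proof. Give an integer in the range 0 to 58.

16^16 · 16^4 · 16^2 ≡ 5 · 46 · 20 = 4600.
4600 mod 59 = 57, so 16^22 ≡ 57 (mod 59).

57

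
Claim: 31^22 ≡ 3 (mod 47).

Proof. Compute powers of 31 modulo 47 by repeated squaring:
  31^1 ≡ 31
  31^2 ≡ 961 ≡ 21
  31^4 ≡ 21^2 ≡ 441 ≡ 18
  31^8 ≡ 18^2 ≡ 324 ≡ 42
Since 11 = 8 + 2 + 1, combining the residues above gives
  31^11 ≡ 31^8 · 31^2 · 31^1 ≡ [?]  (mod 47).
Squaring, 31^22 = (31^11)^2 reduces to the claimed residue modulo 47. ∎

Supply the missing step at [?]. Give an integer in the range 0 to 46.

31^8 · 31^2 · 31^1 ≡ 42 · 21 · 31 = 27342.
27342 mod 47 = 35, so 31^11 ≡ 35 (mod 47).

35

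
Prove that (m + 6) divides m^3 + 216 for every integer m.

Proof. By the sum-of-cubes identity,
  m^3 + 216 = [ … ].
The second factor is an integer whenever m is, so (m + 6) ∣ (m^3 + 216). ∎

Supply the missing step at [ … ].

a^3 + b^3 = (a + b)(a^2 - ab + b^2). With a = m, b = 6:
m^3 + 216 = (m + 6)(m^2 - 6m + 36).

(m + 6)(m^2 - 6m + 36)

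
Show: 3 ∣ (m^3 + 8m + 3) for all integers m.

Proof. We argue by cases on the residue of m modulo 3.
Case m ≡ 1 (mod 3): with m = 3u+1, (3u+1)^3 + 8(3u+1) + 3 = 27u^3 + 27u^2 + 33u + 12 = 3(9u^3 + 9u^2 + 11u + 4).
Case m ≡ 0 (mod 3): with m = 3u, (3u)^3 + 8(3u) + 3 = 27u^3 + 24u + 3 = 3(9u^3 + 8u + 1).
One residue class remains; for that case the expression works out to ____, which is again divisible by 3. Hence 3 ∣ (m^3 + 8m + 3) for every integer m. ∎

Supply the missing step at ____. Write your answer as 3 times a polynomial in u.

3(9u^3 + 18u^2 + 20u + 9)

Only m ≡ 2 (mod 3) is unaccounted for. Put m = 3u+2:
(3u+2)^3 + 8(3u+2) + 3 expands to 27u^3 + 54u^2 + 60u + 27,
and factoring out 3 leaves 3(9u^3 + 18u^2 + 20u + 9).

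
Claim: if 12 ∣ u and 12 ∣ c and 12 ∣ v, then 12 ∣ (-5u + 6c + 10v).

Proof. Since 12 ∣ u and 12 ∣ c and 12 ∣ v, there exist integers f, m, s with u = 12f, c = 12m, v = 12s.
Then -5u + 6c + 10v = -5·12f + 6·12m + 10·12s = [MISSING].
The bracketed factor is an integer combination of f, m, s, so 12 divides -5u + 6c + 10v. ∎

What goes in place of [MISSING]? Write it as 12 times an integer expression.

Pull the common 12 out of every term: -5·12f + 6·12m + 10·12s = 12(-5f + 6m + 10s).
-5f + 6m + 10s is an integer, which exhibits the divisibility.

12(-5f + 6m + 10s)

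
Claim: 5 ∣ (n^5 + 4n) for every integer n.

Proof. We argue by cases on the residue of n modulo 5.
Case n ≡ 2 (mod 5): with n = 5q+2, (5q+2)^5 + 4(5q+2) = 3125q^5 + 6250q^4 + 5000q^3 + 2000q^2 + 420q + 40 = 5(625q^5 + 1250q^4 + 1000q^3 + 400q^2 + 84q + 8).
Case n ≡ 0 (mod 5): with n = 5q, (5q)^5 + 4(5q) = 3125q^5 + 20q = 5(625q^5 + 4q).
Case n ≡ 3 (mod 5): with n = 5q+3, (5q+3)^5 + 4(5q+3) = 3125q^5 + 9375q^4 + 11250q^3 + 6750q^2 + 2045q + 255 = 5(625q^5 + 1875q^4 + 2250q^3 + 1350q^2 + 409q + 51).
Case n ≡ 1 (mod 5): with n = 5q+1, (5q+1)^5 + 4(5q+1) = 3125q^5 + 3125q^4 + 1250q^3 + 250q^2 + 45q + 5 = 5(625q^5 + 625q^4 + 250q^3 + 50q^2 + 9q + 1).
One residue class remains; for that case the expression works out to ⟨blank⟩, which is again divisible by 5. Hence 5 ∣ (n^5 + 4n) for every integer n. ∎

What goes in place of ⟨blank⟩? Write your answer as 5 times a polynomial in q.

The residues treated are {2, 0, 3, 1}, so the missing case is n ≡ 4 (mod 5); write n = 5q+4.
Then (5q+4)^5 + 4(5q+4) = 3125q^5 + 12500q^4 + 20000q^3 + 16000q^2 + 6420q + 1040 = 5(625q^5 + 2500q^4 + 4000q^3 + 3200q^2 + 1284q + 208).

5(625q^5 + 2500q^4 + 4000q^3 + 3200q^2 + 1284q + 208)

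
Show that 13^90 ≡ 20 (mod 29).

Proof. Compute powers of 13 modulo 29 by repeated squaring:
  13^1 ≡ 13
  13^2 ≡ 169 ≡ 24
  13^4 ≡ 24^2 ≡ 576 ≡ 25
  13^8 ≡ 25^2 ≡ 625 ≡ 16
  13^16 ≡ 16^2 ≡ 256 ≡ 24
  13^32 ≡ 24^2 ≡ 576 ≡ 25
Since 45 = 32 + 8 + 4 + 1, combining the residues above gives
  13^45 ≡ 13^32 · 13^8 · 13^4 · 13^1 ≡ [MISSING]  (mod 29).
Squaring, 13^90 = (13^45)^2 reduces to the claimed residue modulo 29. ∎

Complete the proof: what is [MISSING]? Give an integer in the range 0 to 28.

22

Multiply the listed residues: 25 · 16 · 25 · 13 = 400 → 10000 → 130000.
Reducing modulo 29: 130000 = 4482·29 + 22, so 13^45 ≡ 22.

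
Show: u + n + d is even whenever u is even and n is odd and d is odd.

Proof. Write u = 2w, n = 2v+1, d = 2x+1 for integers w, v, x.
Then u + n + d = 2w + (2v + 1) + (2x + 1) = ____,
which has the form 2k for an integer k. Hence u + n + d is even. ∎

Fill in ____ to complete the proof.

2w + (2v + 1) + (2x + 1) = 2v + 2w + 2x + 2
= 2(v + w + x + 1).
Since v + w + x + 1 is an integer, the sum is of the form 2k for an integer k.

2(v + w + x + 1)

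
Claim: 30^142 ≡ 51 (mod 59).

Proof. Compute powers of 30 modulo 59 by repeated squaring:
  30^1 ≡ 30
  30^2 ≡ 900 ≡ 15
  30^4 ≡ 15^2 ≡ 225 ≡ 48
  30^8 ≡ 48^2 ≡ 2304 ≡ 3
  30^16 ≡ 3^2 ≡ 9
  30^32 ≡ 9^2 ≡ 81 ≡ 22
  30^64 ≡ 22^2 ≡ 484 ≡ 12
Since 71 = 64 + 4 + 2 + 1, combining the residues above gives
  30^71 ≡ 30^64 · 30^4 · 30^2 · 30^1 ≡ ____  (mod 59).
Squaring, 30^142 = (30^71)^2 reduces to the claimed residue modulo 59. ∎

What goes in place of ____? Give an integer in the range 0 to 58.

Multiply the listed residues: 12 · 48 · 15 · 30 = 576 → 8640 → 259200.
Reducing modulo 59: 259200 = 4393·59 + 13, so 30^71 ≡ 13.

13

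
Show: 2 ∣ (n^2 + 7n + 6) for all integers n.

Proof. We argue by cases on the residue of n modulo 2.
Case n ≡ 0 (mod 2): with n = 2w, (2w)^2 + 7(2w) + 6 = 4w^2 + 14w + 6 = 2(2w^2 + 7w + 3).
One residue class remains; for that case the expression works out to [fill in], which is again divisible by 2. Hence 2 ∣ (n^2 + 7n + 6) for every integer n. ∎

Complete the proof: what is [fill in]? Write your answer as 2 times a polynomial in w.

2(2w^2 + 9w + 7)

The residues treated are {0}, so the missing case is n ≡ 1 (mod 2); write n = 2w+1.
Then (2w+1)^2 + 7(2w+1) + 6 = 4w^2 + 18w + 14 = 2(2w^2 + 9w + 7).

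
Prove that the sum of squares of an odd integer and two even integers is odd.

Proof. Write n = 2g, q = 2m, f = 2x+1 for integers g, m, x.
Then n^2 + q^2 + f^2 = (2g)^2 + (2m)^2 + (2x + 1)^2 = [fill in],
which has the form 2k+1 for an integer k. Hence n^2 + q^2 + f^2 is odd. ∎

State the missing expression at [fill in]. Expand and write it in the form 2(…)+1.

2(2g^2 + 2m^2 + 2x^2 + 2x) + 1

Expanding: (2g)^2 + (2m)^2 + (2x + 1)^2 = 4g^2 + 4m^2 + 4x^2 + 4x + 1.
Every term except the constant is even, so this is 2(2g^2 + 2m^2 + 2x^2 + 2x) + 1,
and 2g^2 + 2m^2 + 2x^2 + 2x ∈ ℤ gives the required form.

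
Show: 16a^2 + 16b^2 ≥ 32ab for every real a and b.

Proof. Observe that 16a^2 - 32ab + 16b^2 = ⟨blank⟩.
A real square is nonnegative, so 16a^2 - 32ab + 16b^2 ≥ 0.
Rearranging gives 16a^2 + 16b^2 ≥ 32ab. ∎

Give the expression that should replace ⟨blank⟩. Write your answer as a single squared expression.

(4a - 4b)^2

16a^2 - 32ab + 16b^2 is a perfect-square trinomial: the outer terms are (4a)^2 and (4b)^2, and the cross term is -2·4a·4b.
So 16a^2 - 32ab + 16b^2 = (4a - 4b)^2 ≥ 0.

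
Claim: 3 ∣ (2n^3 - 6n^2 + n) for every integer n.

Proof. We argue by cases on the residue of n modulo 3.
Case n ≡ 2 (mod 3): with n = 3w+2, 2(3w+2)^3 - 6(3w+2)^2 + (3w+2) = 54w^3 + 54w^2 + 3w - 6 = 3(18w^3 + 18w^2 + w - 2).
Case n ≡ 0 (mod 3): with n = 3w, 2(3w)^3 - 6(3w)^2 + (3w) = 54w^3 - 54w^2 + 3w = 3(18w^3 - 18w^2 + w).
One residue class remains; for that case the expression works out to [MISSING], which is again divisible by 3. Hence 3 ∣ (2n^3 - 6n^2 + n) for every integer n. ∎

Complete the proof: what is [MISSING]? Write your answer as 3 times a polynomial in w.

Only n ≡ 1 (mod 3) is unaccounted for. Put n = 3w+1:
2(3w+1)^3 - 6(3w+1)^2 + (3w+1) expands to 54w^3 - 15w - 3,
and factoring out 3 leaves 3(18w^3 - 5w - 1).

3(18w^3 - 5w - 1)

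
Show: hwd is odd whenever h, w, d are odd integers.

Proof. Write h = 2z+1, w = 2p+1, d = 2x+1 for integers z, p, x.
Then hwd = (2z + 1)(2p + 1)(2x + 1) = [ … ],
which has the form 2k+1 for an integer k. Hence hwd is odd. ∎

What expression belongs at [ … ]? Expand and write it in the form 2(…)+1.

Expanding: (2z + 1)(2p + 1)(2x + 1) = 8pxz + 4px + 4pz + 2p + 4xz + 2x + 2z + 1.
Every term except the constant is even, so this is 2(4pxz + 2px + 2pz + p + 2xz + x + z) + 1,
and 4pxz + 2px + 2pz + p + 2xz + x + z ∈ ℤ gives the required form.

2(4pxz + 2px + 2pz + p + 2xz + x + z) + 1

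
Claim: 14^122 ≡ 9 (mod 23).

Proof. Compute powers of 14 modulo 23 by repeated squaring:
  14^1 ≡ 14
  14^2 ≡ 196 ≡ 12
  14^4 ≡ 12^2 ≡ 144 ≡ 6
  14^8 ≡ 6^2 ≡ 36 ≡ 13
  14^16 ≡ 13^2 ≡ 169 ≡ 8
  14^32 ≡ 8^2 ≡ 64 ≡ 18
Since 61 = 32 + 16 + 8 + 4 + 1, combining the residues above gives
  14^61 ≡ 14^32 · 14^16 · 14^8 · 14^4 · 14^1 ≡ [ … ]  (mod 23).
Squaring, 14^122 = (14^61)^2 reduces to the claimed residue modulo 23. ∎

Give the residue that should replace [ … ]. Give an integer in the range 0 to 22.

14^32 · 14^16 · 14^8 · 14^4 · 14^1 ≡ 18 · 8 · 13 · 6 · 14 = 157248.
157248 mod 23 = 20, so 14^61 ≡ 20 (mod 23).

20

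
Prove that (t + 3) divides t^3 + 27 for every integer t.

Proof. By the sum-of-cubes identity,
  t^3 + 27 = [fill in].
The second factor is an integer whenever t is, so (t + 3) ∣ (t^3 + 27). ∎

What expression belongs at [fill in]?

(t + 3)(t^2 - 3t + 9)

a^3 + b^3 = (a + b)(a^2 - ab + b^2). With a = t, b = 3:
t^3 + 27 = (t + 3)(t^2 - 3t + 9).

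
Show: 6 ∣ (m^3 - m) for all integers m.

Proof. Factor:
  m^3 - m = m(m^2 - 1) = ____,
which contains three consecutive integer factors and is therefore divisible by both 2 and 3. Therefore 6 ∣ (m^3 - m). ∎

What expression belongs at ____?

(m - 1)m(m + 1)

m(m^2 - 1) = m(m - 1)(m + 1) = (m - 1)m(m + 1).
These three factors are consecutive integers, so their product is divisible by 6.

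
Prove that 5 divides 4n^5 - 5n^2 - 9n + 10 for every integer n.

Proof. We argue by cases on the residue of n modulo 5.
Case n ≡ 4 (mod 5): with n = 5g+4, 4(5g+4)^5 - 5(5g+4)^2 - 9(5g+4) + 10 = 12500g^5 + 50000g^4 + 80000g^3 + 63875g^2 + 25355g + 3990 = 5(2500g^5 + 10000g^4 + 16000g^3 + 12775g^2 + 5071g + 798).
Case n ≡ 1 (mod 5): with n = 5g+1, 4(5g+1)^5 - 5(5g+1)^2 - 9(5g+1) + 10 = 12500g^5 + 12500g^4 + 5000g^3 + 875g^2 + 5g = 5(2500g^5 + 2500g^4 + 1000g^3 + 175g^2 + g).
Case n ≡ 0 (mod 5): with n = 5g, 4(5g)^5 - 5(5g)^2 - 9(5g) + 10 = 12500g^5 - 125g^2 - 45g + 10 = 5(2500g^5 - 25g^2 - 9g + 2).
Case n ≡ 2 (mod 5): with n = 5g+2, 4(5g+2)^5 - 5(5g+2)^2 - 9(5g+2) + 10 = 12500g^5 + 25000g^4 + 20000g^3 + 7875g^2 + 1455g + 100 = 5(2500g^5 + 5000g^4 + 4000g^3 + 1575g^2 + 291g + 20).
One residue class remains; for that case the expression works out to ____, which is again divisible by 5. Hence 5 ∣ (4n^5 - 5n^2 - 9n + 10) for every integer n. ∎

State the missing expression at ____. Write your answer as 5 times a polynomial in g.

5(2500g^5 + 7500g^4 + 9000g^3 + 5375g^2 + 1581g + 182)

Only n ≡ 3 (mod 5) is unaccounted for. Put n = 5g+3:
4(5g+3)^5 - 5(5g+3)^2 - 9(5g+3) + 10 expands to 12500g^5 + 37500g^4 + 45000g^3 + 26875g^2 + 7905g + 910,
and factoring out 5 leaves 5(2500g^5 + 7500g^4 + 9000g^3 + 5375g^2 + 1581g + 182).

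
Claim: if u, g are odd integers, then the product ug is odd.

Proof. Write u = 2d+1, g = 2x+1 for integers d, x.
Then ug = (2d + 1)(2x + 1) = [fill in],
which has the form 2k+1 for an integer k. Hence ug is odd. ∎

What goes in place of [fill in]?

2(2dx + d + x) + 1

(2d + 1)(2x + 1) = 4dx + 2d + 2x + 1
= 2(2dx + d + x) + 1.
Since 2dx + d + x is an integer, the product is of the form 2k+1 for an integer k.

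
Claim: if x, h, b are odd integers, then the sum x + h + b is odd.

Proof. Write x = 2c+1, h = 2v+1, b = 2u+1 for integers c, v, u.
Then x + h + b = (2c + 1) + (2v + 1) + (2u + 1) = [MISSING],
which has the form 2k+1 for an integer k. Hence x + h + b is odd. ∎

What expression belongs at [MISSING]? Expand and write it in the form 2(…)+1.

Expanding: (2c + 1) + (2v + 1) + (2u + 1) = 2c + 2u + 2v + 3.
Every term except the constant is even, so this is 2(c + u + v + 1) + 1,
and c + u + v + 1 ∈ ℤ gives the required form.

2(c + u + v + 1) + 1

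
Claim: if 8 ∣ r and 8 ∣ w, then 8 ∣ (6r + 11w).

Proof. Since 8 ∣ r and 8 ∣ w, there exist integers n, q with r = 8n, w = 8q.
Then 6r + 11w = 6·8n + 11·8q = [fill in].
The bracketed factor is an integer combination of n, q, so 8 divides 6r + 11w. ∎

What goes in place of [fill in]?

Each term has a factor of 8: 6·8n + 11·8q = 8·(6n + 11q).
Since 6n + 11q is an integer, 8 ∣ (6r + 11w).

8(6n + 11q)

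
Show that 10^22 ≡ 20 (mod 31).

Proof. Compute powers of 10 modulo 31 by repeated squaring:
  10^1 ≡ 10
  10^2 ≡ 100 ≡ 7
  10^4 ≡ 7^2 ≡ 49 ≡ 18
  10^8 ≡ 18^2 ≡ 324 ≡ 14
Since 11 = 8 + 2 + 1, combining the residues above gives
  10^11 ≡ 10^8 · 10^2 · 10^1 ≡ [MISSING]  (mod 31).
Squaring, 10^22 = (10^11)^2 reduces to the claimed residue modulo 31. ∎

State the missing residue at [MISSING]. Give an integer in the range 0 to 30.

Multiply the listed residues: 14 · 7 · 10 = 98 → 980.
Reducing modulo 31: 980 = 31·31 + 19, so 10^11 ≡ 19.

19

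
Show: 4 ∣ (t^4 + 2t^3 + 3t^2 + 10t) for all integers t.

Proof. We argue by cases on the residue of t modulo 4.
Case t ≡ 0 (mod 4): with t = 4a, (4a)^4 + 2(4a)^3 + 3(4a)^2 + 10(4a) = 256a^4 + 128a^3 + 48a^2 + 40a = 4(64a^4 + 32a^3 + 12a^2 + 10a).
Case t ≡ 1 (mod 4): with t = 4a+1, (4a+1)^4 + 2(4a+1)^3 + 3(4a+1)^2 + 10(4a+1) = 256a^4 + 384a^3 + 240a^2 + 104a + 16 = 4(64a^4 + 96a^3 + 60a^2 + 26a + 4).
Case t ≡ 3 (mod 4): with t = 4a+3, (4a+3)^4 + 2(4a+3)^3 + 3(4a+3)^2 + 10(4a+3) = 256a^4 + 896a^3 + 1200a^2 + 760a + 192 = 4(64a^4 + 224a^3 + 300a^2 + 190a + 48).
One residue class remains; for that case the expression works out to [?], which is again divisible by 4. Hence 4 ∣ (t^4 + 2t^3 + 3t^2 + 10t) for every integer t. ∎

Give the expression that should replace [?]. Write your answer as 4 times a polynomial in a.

The residues treated are {0, 1, 3}, so the missing case is t ≡ 2 (mod 4); write t = 4a+2.
Then (4a+2)^4 + 2(4a+2)^3 + 3(4a+2)^2 + 10(4a+2) = 256a^4 + 640a^3 + 624a^2 + 312a + 64 = 4(64a^4 + 160a^3 + 156a^2 + 78a + 16).

4(64a^4 + 160a^3 + 156a^2 + 78a + 16)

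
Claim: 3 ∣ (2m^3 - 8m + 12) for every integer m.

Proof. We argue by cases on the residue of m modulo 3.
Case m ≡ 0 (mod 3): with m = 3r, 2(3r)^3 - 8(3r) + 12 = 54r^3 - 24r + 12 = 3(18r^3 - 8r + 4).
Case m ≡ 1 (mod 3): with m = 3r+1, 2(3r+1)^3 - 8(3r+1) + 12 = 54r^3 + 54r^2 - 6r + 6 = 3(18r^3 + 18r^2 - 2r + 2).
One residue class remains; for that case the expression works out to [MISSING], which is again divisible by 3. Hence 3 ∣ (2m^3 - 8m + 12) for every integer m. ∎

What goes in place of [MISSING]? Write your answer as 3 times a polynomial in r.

3(18r^3 + 36r^2 + 16r + 4)

Only m ≡ 2 (mod 3) is unaccounted for. Put m = 3r+2:
2(3r+2)^3 - 8(3r+2) + 12 expands to 54r^3 + 108r^2 + 48r + 12,
and factoring out 3 leaves 3(18r^3 + 36r^2 + 16r + 4).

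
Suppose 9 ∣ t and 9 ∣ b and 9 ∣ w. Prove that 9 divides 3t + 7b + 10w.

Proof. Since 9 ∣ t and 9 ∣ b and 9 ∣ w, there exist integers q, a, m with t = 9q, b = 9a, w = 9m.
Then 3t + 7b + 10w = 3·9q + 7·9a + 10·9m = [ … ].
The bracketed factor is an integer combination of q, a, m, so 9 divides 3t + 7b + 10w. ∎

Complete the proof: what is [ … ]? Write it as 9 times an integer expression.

9(7a + 10m + 3q)

Pull the common 9 out of every term: 3·9q + 7·9a + 10·9m = 9(7a + 10m + 3q).
7a + 10m + 3q is an integer, which exhibits the divisibility.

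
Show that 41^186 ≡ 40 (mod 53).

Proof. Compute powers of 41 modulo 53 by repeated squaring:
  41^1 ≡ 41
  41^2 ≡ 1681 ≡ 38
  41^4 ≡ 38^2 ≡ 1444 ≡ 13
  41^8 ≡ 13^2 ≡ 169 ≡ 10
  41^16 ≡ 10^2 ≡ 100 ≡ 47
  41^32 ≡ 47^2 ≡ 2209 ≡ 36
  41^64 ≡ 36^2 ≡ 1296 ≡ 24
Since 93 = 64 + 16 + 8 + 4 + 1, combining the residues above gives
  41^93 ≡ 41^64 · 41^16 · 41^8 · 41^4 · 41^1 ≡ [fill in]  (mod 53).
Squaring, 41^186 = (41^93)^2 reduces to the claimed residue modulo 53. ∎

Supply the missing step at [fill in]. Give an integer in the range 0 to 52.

41^64 · 41^16 · 41^8 · 41^4 · 41^1 ≡ 24 · 47 · 10 · 13 · 41 = 6012240.
6012240 mod 53 = 26, so 41^93 ≡ 26 (mod 53).

26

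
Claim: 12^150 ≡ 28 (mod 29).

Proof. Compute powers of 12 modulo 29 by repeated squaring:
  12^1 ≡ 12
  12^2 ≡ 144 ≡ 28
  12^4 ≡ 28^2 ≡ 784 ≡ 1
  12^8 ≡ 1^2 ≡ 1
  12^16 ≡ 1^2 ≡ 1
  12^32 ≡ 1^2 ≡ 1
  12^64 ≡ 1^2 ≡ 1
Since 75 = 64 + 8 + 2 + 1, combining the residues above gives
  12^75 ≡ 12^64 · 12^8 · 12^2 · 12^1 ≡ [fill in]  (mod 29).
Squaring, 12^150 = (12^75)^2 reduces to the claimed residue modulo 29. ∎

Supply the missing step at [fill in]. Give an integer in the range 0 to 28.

17

Multiply the listed residues: 1 · 1 · 28 · 12 = 1 → 28 → 336.
Reducing modulo 29: 336 = 11·29 + 17, so 12^75 ≡ 17.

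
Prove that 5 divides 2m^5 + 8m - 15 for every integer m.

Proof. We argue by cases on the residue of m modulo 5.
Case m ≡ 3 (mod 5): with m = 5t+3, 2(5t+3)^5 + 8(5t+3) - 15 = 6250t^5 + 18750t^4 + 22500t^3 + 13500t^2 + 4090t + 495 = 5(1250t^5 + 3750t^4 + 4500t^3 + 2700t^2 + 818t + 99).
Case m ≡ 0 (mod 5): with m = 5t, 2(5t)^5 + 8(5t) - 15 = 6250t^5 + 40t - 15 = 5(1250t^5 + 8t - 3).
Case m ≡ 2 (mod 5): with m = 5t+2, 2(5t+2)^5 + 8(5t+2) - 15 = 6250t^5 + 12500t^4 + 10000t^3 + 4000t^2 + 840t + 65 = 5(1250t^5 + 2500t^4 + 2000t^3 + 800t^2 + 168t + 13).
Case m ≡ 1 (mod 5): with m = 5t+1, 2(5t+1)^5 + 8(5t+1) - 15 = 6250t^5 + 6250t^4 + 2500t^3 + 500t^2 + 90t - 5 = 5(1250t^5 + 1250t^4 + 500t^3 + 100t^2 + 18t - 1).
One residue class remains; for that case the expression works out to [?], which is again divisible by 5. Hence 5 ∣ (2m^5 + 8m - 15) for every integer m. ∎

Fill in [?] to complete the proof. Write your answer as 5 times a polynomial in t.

5(1250t^5 + 5000t^4 + 8000t^3 + 6400t^2 + 2568t + 413)

The residues treated are {3, 0, 2, 1}, so the missing case is m ≡ 4 (mod 5); write m = 5t+4.
Then 2(5t+4)^5 + 8(5t+4) - 15 = 6250t^5 + 25000t^4 + 40000t^3 + 32000t^2 + 12840t + 2065 = 5(1250t^5 + 5000t^4 + 8000t^3 + 6400t^2 + 2568t + 413).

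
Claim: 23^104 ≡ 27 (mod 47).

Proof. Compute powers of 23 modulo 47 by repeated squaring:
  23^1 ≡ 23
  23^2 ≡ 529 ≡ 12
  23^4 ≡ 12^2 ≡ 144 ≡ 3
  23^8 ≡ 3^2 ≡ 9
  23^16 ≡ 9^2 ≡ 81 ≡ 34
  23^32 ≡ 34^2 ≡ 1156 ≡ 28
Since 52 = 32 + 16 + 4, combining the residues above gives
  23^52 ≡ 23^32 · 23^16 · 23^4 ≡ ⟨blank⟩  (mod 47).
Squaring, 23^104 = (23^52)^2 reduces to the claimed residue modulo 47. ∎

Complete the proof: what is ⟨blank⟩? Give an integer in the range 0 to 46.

36

23^32 · 23^16 · 23^4 ≡ 28 · 34 · 3 = 2856.
2856 mod 47 = 36, so 23^52 ≡ 36 (mod 47).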